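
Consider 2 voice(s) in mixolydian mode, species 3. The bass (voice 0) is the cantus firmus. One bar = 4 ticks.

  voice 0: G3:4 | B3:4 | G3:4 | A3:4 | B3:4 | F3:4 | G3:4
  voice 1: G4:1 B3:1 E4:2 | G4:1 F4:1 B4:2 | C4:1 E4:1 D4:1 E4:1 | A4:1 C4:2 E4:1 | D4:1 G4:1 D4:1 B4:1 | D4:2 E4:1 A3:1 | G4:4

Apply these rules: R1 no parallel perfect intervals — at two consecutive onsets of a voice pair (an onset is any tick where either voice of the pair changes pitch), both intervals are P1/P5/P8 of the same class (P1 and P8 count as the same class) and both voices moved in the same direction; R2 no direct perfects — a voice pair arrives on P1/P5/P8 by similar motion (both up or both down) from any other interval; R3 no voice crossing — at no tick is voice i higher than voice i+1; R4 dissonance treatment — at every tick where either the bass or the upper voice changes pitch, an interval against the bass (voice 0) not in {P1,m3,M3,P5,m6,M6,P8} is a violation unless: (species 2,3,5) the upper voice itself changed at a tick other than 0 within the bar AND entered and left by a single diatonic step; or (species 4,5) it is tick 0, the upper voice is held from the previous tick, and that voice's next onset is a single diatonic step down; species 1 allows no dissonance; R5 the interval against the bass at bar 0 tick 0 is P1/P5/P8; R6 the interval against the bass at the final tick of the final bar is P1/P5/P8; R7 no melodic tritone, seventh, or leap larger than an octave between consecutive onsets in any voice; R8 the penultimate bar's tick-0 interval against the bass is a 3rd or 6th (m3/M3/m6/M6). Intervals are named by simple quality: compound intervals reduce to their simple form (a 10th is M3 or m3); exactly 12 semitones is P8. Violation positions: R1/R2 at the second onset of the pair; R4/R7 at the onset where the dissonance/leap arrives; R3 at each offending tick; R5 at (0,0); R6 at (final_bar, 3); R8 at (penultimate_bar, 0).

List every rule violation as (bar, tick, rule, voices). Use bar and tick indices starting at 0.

bar 0: v0=G3 v1=G4 downbeat P8
bar 1: v0=B3 v1=G4 downbeat m6
bar 2: v0=G3 v1=C4 downbeat P4
bar 3: v0=A3 v1=A4 downbeat P8
bar 4: v0=B3 v1=D4 downbeat m3
bar 5: v0=F3 v1=D4 downbeat M6
bar 6: v0=G3 v1=G4 downbeat P8
  -> R4 @ bar 1 tick 1 v(0, 1): B3/F4 TT untreated
  -> R7 @ bar 1 tick 2 v(1,): F4->B4 leap 6st
  -> R4 @ bar 2 tick 0 v(0, 1): G3/C4 P4 untreated
  -> R7 @ bar 2 tick 0 v(1,): B4->C4 leap 11st
  -> R2 @ bar 3 tick 0 v(0, 1): G3/E4 M6 -> A3/A4 P8 similar
  -> R7 @ bar 5 tick 0 v(0,): B3->F3 leap 6st
  -> R4 @ bar 5 tick 2 v(0, 1): F3/E4 M7 untreated
  -> R2 @ bar 6 tick 0 v(0, 1): F3/A3 M3 -> G3/G4 P8 similar
  -> R7 @ bar 6 tick 0 v(1,): A3->G4 leap 10st

(1, 1, R4, (0, 1))
(1, 2, R7, (1,))
(2, 0, R4, (0, 1))
(2, 0, R7, (1,))
(3, 0, R2, (0, 1))
(5, 0, R7, (0,))
(5, 2, R4, (0, 1))
(6, 0, R2, (0, 1))
(6, 0, R7, (1,))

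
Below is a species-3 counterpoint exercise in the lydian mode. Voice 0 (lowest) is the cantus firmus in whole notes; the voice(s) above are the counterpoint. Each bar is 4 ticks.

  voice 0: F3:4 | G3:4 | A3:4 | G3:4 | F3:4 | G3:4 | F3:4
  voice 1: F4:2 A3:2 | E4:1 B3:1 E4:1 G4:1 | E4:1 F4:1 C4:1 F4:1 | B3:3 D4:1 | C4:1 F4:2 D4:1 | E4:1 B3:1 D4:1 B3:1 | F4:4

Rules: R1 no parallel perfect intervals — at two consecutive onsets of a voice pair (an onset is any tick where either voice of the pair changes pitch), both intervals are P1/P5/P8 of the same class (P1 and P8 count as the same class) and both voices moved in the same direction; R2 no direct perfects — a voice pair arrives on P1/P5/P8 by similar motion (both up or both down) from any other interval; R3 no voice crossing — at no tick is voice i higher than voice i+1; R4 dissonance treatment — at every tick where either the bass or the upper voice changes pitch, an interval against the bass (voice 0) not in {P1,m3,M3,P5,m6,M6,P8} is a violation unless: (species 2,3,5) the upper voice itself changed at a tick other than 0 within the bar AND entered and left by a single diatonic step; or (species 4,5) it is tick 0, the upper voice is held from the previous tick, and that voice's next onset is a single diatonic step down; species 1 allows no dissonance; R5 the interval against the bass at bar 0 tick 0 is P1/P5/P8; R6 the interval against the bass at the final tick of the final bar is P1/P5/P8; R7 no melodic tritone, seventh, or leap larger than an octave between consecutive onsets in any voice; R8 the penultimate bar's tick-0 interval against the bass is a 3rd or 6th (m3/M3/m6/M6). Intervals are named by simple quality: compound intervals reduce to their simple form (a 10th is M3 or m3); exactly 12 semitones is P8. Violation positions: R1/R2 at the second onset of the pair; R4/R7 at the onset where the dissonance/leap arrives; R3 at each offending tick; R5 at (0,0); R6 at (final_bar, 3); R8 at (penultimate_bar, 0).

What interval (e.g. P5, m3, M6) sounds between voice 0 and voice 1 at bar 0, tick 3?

voice 0=F3 voice 1=A3 -> M3

M3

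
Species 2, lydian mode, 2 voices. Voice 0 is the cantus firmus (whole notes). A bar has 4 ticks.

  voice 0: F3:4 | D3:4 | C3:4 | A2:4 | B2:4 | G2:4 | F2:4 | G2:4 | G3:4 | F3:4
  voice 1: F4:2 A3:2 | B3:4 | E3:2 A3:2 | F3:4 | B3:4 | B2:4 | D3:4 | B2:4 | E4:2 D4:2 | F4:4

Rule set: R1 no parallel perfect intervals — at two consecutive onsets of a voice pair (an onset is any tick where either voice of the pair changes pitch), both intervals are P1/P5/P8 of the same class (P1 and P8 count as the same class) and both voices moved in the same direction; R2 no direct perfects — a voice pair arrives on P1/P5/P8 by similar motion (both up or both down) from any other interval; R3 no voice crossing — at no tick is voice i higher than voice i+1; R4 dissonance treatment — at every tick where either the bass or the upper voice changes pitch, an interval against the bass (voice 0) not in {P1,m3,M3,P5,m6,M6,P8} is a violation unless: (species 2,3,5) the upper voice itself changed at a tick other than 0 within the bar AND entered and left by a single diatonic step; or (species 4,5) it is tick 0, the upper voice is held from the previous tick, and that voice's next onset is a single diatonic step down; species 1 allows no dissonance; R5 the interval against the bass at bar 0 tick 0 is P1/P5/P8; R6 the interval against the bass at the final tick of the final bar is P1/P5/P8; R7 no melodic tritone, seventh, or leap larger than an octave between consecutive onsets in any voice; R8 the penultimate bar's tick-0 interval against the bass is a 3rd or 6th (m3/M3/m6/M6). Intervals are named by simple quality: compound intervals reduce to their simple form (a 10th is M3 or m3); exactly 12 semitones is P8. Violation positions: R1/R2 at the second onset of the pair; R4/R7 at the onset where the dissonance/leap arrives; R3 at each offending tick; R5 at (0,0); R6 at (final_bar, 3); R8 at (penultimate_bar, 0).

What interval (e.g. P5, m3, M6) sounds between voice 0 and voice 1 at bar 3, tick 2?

m6

voice 0=A2 voice 1=F3 -> m6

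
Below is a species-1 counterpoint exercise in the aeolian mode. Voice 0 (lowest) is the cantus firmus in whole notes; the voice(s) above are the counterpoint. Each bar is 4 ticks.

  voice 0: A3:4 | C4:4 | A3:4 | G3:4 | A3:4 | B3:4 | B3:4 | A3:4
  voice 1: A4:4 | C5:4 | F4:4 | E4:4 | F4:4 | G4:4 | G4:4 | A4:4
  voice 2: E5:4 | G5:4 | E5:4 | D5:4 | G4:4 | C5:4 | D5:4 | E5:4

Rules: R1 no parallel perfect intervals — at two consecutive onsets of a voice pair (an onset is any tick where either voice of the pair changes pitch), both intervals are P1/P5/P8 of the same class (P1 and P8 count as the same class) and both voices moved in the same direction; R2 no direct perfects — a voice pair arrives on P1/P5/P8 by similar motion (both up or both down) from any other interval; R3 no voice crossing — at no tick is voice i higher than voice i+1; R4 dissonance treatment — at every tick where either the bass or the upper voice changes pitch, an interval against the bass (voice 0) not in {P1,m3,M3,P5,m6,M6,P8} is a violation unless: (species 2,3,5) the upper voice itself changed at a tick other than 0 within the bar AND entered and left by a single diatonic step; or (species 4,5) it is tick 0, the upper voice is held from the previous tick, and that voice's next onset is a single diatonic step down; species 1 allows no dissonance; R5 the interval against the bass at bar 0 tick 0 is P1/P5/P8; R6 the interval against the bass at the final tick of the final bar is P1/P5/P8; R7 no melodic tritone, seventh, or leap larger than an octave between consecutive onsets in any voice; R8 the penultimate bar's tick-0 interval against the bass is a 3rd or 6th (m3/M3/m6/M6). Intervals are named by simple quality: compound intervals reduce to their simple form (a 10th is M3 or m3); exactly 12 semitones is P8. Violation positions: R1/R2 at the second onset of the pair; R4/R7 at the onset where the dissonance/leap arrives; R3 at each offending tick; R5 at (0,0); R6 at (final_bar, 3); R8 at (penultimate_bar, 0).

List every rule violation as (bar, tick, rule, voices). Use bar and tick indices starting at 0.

(1, 0, R1, (0, 1))
(1, 0, R1, (0, 2))
(1, 0, R1, (1, 2))
(2, 0, R1, (0, 2))
(3, 0, R1, (0, 2))
(4, 0, R4, (0, 2))
(5, 0, R4, (0, 2))
(7, 0, R1, (1, 2))

bar 0: v0=A3 v1=A4 v2=E5 downbeat P5
bar 1: v0=C4 v1=C5 v2=G5 downbeat P5
bar 2: v0=A3 v1=F4 v2=E5 downbeat P5
bar 3: v0=G3 v1=E4 v2=D5 downbeat P5
bar 4: v0=A3 v1=F4 v2=G4 downbeat m7
bar 5: v0=B3 v1=G4 v2=C5 downbeat m2
bar 6: v0=B3 v1=G4 v2=D5 downbeat m3
bar 7: v0=A3 v1=A4 v2=E5 downbeat P5
  -> R1 @ bar 1 tick 0 v(0, 1): A3/A4 P8 -> C4/C5 P8 similar
  -> R1 @ bar 1 tick 0 v(0, 2): A3/E5 P5 -> C4/G5 P5 similar
  -> R1 @ bar 1 tick 0 v(1, 2): A4/E5 P5 -> C5/G5 P5 similar
  -> R1 @ bar 2 tick 0 v(0, 2): C4/G5 P5 -> A3/E5 P5 similar
  -> R1 @ bar 3 tick 0 v(0, 2): A3/E5 P5 -> G3/D5 P5 similar
  -> R4 @ bar 4 tick 0 v(0, 2): A3/G4 m7 untreated
  -> R4 @ bar 5 tick 0 v(0, 2): B3/C5 m2 untreated
  -> R1 @ bar 7 tick 0 v(1, 2): G4/D5 P5 -> A4/E5 P5 similar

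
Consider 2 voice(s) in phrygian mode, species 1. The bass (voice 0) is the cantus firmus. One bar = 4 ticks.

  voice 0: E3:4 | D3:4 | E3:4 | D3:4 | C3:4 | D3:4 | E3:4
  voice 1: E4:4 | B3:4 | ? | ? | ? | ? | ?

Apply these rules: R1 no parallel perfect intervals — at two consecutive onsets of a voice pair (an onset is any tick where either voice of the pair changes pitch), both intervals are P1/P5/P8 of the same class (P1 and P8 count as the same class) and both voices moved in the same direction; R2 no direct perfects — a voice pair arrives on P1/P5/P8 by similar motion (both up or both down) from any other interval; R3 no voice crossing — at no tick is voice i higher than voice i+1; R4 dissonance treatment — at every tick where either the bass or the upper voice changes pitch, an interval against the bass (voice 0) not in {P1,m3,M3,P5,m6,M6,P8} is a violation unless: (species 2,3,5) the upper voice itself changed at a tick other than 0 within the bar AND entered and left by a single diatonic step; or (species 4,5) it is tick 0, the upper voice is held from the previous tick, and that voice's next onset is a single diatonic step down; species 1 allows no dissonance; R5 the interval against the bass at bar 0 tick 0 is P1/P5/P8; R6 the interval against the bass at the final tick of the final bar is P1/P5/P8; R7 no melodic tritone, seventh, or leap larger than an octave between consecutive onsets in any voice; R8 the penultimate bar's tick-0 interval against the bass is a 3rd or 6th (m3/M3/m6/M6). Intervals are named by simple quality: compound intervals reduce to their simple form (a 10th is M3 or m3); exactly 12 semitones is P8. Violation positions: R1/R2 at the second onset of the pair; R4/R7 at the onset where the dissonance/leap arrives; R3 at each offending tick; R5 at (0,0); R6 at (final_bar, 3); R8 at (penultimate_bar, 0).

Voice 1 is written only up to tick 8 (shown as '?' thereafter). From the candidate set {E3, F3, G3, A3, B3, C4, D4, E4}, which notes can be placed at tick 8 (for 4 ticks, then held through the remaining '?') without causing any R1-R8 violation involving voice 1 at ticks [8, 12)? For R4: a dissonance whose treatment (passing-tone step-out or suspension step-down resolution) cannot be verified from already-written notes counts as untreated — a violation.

E3: legal
F3: violates R4,R7
G3: legal
A3: violates R4
B3: legal
C4: legal
D4: violates R4
E4: violates R2

{B3, C4, E3, G3}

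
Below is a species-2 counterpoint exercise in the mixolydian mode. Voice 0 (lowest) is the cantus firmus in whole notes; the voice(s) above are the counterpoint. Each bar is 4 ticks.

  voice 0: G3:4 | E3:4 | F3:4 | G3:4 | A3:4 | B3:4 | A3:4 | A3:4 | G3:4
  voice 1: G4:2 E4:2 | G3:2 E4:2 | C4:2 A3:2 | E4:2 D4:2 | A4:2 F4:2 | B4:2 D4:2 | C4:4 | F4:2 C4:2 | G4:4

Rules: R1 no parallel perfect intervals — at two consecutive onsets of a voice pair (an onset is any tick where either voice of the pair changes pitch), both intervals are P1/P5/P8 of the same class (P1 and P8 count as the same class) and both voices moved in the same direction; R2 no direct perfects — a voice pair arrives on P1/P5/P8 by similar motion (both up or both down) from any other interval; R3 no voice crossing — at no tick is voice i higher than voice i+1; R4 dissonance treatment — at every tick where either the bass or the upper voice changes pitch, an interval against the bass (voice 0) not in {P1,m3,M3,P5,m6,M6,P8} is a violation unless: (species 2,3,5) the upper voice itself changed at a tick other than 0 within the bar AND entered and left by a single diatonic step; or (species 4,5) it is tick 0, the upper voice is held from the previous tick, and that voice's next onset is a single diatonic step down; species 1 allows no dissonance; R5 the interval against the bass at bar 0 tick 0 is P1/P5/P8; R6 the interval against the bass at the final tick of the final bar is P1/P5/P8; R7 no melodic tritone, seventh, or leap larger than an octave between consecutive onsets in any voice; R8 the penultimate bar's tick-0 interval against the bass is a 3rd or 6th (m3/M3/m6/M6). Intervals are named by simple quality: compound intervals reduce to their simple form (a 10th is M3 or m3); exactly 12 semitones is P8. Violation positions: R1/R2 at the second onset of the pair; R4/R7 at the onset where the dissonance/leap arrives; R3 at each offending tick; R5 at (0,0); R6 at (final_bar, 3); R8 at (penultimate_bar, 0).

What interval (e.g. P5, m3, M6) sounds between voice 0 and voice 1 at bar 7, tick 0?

voice 0=A3 voice 1=F4 -> m6

m6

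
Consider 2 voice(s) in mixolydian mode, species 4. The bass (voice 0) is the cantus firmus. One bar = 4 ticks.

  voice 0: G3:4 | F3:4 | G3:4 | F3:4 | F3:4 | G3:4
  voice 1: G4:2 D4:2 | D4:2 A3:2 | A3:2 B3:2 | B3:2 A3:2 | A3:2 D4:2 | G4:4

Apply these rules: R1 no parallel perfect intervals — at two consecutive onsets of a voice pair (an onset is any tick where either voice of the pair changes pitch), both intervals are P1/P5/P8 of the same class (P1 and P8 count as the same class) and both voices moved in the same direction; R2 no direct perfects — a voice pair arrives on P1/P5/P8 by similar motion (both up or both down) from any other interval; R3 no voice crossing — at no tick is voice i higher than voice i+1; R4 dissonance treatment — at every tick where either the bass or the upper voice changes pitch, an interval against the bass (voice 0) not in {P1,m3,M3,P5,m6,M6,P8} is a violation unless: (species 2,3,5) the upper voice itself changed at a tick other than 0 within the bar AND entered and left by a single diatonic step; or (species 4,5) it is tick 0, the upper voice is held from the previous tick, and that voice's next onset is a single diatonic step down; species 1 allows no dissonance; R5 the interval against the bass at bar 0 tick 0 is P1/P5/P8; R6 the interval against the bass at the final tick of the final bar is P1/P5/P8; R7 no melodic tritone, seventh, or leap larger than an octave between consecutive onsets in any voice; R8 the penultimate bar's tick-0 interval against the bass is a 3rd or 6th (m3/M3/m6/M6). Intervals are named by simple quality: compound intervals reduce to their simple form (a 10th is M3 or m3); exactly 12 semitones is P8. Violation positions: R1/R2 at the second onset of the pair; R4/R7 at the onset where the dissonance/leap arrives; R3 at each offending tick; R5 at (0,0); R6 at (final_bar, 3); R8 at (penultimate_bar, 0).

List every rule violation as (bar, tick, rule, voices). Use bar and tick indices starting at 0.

(2, 0, R4, (0, 1))
(5, 0, R2, (0, 1))

bar 0: v0=G3 v1=G4 downbeat P8
bar 1: v0=F3 v1=D4 downbeat M6
bar 2: v0=G3 v1=A3 downbeat M2
bar 3: v0=F3 v1=B3 downbeat TT
bar 4: v0=F3 v1=A3 downbeat M3
bar 5: v0=G3 v1=G4 downbeat P8
  -> R4 @ bar 2 tick 0 v(0, 1): G3/A3 M2 untreated
  -> R2 @ bar 5 tick 0 v(0, 1): F3/D4 M6 -> G3/G4 P8 similar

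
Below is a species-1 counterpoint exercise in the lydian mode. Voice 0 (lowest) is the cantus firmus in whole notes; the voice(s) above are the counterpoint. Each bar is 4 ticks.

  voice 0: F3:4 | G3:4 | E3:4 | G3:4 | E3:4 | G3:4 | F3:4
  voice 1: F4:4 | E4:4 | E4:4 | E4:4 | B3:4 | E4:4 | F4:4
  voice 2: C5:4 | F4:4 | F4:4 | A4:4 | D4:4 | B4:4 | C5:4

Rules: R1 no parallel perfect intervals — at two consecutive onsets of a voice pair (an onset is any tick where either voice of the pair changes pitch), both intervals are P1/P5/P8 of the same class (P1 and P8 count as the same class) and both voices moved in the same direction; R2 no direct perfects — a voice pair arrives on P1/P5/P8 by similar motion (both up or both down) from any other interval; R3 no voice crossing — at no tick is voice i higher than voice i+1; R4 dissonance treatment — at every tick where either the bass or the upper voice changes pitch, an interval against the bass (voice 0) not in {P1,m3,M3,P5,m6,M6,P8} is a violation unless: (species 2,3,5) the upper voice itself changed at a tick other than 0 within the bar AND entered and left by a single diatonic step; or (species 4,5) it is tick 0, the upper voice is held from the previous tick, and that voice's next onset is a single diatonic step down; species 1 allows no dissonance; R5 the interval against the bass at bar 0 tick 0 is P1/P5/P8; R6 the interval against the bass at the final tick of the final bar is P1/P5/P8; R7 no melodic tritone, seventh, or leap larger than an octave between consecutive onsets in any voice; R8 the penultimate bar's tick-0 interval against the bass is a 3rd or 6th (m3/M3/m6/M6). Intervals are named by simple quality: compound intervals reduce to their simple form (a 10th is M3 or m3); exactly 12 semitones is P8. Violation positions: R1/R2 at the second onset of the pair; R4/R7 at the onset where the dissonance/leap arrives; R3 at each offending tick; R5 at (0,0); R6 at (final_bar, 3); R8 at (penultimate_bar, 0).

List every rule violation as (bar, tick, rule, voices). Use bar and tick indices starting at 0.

(1, 0, R4, (0, 2))
(2, 0, R4, (0, 2))
(3, 0, R4, (0, 2))
(4, 0, R2, (0, 1))
(4, 0, R4, (0, 2))
(5, 0, R2, (1, 2))
(6, 0, R1, (1, 2))

bar 0: v0=F3 v1=F4 v2=C5 downbeat P5
bar 1: v0=G3 v1=E4 v2=F4 downbeat m7
bar 2: v0=E3 v1=E4 v2=F4 downbeat m2
bar 3: v0=G3 v1=E4 v2=A4 downbeat M2
bar 4: v0=E3 v1=B3 v2=D4 downbeat m7
bar 5: v0=G3 v1=E4 v2=B4 downbeat M3
bar 6: v0=F3 v1=F4 v2=C5 downbeat P5
  -> R4 @ bar 1 tick 0 v(0, 2): G3/F4 m7 untreated
  -> R4 @ bar 2 tick 0 v(0, 2): E3/F4 m2 untreated
  -> R4 @ bar 3 tick 0 v(0, 2): G3/A4 M2 untreated
  -> R2 @ bar 4 tick 0 v(0, 1): G3/E4 M6 -> E3/B3 P5 similar
  -> R4 @ bar 4 tick 0 v(0, 2): E3/D4 m7 untreated
  -> R2 @ bar 5 tick 0 v(1, 2): B3/D4 m3 -> E4/B4 P5 similar
  -> R1 @ bar 6 tick 0 v(1, 2): E4/B4 P5 -> F4/C5 P5 similar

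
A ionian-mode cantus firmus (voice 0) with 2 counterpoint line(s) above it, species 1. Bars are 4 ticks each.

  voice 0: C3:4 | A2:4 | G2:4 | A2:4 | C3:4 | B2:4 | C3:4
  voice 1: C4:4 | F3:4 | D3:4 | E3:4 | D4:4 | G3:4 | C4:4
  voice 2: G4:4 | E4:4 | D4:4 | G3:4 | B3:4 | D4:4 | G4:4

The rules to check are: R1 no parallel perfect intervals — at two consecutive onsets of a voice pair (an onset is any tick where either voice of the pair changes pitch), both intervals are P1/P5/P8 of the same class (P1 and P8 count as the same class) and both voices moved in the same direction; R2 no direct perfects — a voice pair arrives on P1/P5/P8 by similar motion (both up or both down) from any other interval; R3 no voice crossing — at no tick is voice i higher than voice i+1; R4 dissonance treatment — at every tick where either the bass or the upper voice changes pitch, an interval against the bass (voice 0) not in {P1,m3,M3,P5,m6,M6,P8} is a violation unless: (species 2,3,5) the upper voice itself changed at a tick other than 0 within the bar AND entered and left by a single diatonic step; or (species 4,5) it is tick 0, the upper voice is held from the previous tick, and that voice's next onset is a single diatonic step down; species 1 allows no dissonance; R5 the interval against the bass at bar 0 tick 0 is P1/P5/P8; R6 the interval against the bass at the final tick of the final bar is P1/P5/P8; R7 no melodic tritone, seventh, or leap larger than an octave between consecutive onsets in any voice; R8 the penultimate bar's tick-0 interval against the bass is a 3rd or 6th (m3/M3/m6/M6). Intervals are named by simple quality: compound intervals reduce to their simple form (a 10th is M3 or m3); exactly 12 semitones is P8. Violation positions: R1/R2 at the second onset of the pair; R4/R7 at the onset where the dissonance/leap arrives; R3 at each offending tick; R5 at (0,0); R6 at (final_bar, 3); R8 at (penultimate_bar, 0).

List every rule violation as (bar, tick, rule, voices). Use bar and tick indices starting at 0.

(1, 0, R1, (0, 2))
(2, 0, R1, (0, 2))
(2, 0, R2, (0, 1))
(2, 0, R2, (1, 2))
(3, 0, R1, (0, 1))
(3, 0, R4, (0, 2))
(4, 0, R3, (1, 2))
(4, 0, R4, (0, 1))
(4, 0, R4, (0, 2))
(4, 0, R7, (1,))
(4, 1, R3, (1, 2))
(4, 2, R3, (1, 2))
(4, 3, R3, (1, 2))
(6, 0, R1, (1, 2))
(6, 0, R2, (0, 1))
(6, 0, R2, (0, 2))

bar 0: v0=C3 v1=C4 v2=G4 downbeat P5
bar 1: v0=A2 v1=F3 v2=E4 downbeat P5
bar 2: v0=G2 v1=D3 v2=D4 downbeat P5
bar 3: v0=A2 v1=E3 v2=G3 downbeat m7
bar 4: v0=C3 v1=D4 v2=B3 downbeat M7
bar 5: v0=B2 v1=G3 v2=D4 downbeat m3
bar 6: v0=C3 v1=C4 v2=G4 downbeat P5
  -> R1 @ bar 1 tick 0 v(0, 2): C3/G4 P5 -> A2/E4 P5 similar
  -> R1 @ bar 2 tick 0 v(0, 2): A2/E4 P5 -> G2/D4 P5 similar
  -> R2 @ bar 2 tick 0 v(0, 1): A2/F3 m6 -> G2/D3 P5 similar
  -> R2 @ bar 2 tick 0 v(1, 2): F3/E4 M7 -> D3/D4 P8 similar
  -> R1 @ bar 3 tick 0 v(0, 1): G2/D3 P5 -> A2/E3 P5 similar
  -> R4 @ bar 3 tick 0 v(0, 2): A2/G3 m7 untreated
  -> R3 @ bar 4 tick 0 v(1, 2): D4 above B3
  -> R4 @ bar 4 tick 0 v(0, 1): C3/D4 M2 untreated
  -> R4 @ bar 4 tick 0 v(0, 2): C3/B3 M7 untreated
  -> R7 @ bar 4 tick 0 v(1,): E3->D4 leap 10st
  -> R3 @ bar 4 tick 1 v(1, 2): D4 above B3
  -> R3 @ bar 4 tick 2 v(1, 2): D4 above B3
  -> R3 @ bar 4 tick 3 v(1, 2): D4 above B3
  -> R1 @ bar 6 tick 0 v(1, 2): G3/D4 P5 -> C4/G4 P5 similar
  -> R2 @ bar 6 tick 0 v(0, 1): B2/G3 m6 -> C3/C4 P8 similar
  -> R2 @ bar 6 tick 0 v(0, 2): B2/D4 m3 -> C3/G4 P5 similar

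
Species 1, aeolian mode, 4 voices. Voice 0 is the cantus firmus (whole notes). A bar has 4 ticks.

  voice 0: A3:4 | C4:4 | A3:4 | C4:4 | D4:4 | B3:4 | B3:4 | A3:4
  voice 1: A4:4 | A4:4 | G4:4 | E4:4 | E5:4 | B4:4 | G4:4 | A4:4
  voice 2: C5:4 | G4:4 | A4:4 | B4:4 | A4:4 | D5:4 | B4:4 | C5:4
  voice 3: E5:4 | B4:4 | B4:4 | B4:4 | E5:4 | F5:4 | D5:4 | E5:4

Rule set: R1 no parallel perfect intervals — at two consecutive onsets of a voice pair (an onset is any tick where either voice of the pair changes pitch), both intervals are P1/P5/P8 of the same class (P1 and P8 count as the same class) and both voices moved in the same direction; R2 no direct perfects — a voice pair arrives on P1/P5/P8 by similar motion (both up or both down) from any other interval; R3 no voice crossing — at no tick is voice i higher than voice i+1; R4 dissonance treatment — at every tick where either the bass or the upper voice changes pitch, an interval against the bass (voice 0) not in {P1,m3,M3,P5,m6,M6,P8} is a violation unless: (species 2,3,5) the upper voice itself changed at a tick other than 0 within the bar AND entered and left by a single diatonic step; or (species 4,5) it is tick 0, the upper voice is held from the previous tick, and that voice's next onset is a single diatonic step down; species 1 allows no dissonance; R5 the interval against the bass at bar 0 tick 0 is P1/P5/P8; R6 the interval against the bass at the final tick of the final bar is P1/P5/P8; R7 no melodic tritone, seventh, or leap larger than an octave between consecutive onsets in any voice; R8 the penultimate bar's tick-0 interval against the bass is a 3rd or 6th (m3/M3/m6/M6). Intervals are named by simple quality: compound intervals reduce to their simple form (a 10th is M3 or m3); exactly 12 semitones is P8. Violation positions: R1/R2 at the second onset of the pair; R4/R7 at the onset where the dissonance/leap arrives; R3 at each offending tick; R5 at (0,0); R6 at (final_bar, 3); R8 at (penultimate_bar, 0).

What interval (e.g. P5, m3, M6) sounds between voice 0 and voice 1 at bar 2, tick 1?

voice 0=A3 voice 1=G4 -> m7

m7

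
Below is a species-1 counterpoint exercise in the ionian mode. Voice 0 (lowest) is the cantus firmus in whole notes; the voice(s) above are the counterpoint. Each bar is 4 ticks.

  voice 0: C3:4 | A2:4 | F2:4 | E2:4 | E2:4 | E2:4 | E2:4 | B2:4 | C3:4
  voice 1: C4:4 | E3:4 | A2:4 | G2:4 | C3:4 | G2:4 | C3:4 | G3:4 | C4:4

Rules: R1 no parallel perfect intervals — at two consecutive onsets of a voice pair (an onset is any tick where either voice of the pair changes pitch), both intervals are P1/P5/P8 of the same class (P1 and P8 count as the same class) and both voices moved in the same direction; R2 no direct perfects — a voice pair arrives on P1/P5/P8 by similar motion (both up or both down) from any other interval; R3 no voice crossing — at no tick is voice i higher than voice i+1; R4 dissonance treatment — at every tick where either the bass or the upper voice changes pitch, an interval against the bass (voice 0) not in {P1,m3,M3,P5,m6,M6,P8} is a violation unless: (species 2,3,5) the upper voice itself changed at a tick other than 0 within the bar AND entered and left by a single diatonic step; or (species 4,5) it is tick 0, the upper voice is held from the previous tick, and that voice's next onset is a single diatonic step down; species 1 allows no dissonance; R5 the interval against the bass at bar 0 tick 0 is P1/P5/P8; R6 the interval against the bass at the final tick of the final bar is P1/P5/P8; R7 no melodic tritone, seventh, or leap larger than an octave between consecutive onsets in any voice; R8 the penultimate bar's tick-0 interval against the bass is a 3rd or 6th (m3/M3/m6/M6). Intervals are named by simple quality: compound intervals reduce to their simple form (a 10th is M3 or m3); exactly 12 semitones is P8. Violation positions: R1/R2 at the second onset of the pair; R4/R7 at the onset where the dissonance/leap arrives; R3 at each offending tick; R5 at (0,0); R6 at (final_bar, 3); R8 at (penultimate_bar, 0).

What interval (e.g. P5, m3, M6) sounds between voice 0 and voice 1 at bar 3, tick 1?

voice 0=E2 voice 1=G2 -> m3

m3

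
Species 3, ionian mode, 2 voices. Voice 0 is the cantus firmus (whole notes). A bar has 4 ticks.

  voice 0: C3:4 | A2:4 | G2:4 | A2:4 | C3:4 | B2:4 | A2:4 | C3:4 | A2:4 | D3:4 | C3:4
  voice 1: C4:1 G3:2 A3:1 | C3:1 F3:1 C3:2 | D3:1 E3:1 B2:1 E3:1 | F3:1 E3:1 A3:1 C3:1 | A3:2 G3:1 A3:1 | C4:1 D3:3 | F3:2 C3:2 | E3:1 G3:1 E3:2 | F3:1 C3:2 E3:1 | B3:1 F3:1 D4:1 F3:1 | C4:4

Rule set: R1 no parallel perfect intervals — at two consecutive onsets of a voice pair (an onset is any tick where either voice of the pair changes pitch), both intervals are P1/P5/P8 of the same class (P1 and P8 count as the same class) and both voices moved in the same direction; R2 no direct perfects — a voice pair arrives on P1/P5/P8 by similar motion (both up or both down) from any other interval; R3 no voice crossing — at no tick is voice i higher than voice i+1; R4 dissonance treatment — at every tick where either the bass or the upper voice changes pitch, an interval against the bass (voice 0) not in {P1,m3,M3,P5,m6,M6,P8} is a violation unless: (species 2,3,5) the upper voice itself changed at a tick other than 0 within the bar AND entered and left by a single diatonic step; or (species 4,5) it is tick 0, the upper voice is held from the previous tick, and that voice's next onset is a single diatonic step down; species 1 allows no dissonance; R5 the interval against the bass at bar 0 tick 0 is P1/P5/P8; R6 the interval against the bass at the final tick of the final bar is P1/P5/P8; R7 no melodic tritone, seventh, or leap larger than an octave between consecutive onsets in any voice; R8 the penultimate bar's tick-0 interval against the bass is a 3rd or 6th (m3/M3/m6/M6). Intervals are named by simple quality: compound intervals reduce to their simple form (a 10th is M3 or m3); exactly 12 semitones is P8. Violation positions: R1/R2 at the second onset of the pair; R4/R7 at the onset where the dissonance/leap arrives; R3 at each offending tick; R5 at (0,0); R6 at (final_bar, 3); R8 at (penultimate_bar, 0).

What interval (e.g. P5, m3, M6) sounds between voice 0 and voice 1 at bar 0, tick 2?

P5

voice 0=C3 voice 1=G3 -> P5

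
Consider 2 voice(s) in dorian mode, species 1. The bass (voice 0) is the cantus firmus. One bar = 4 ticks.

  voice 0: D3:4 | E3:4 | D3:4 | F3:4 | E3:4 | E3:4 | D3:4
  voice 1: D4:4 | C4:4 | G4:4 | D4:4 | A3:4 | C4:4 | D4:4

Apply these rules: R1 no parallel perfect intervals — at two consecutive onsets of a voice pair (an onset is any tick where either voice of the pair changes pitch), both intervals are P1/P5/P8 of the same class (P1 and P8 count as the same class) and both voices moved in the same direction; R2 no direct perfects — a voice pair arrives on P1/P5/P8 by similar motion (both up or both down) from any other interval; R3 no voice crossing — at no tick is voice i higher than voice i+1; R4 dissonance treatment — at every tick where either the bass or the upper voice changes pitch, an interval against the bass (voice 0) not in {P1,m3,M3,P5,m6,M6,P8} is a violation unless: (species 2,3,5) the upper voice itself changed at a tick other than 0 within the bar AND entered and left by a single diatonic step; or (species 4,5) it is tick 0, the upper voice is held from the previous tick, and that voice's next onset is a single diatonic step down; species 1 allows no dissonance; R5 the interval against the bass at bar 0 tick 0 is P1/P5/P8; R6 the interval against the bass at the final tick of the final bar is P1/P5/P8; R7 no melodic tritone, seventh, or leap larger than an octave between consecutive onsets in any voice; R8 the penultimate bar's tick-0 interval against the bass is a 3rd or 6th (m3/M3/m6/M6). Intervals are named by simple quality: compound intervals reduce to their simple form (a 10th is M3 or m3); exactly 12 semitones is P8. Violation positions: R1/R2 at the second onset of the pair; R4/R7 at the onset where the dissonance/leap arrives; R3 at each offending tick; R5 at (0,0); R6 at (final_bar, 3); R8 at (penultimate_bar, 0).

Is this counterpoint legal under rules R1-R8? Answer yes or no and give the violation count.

No (2 violations)

bar 0: v0=D3 v1=D4 (P8)
bar 1: v0=E3 v1=C4 (m6)
bar 2: v0=D3 v1=G4 (P4)
bar 3: v0=F3 v1=D4 (M6)
bar 4: v0=E3 v1=A3 (P4)
bar 5: v0=E3 v1=C4 (m6)
bar 6: v0=D3 v1=D4 (P8)
  R4 @ bar2.0: D3/G4 P4 untreated
  R4 @ bar4.0: E3/A3 P4 untreated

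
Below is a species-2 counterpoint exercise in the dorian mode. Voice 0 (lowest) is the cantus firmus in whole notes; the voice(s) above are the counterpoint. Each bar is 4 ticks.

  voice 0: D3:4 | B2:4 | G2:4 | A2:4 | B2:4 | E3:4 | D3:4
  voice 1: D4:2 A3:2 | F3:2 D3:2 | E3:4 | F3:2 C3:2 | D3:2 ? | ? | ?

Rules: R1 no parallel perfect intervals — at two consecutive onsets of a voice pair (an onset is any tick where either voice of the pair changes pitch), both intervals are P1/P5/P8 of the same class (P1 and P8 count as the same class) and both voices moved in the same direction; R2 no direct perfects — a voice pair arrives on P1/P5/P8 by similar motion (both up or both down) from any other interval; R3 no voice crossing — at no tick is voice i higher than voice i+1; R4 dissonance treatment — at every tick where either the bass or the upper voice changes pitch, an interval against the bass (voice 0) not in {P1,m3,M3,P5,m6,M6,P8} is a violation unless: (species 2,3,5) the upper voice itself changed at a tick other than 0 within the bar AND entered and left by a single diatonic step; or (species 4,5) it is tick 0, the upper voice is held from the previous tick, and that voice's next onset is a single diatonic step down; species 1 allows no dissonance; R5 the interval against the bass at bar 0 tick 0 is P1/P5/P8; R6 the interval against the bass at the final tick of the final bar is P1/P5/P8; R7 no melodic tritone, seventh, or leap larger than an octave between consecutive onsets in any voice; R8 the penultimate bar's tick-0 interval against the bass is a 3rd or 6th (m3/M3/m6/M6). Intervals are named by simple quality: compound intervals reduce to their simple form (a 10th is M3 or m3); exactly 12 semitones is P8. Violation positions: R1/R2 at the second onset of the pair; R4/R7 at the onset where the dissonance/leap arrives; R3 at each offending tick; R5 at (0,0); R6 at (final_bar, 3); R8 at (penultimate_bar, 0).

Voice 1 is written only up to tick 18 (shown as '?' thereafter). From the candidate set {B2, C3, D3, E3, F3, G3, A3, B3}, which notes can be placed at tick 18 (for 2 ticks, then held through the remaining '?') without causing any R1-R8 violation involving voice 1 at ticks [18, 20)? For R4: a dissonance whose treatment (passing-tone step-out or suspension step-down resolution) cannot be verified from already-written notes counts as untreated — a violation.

{B2, B3, D3, G3}

B2: legal
C3: violates R4
D3: legal
E3: violates R4
F3: violates R4
G3: legal
A3: violates R4
B3: legal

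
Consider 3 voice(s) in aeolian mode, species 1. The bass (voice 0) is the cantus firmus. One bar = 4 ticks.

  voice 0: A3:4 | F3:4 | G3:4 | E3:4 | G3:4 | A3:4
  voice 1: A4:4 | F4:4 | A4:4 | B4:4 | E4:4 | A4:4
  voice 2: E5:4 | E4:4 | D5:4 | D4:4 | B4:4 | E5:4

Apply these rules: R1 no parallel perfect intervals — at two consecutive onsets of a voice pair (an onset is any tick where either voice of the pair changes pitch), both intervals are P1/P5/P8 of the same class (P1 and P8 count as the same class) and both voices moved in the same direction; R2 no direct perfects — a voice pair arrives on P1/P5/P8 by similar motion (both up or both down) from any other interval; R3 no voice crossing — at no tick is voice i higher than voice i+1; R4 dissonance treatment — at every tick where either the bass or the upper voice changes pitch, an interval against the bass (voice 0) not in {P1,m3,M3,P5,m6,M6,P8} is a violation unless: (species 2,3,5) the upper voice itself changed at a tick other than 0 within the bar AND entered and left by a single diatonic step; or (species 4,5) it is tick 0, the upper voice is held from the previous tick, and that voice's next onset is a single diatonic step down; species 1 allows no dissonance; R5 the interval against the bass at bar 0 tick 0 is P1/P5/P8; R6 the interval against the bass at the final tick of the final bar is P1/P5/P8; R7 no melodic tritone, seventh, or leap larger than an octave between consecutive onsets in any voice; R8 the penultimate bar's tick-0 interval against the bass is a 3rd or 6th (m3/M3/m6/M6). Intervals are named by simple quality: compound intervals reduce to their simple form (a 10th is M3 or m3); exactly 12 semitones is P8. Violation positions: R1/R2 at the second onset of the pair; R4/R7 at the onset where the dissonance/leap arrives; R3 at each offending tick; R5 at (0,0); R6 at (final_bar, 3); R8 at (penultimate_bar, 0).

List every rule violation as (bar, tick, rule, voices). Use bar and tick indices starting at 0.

(1, 0, R1, (0, 1))
(1, 0, R3, (1, 2))
(1, 0, R4, (0, 2))
(1, 1, R3, (1, 2))
(1, 2, R3, (1, 2))
(1, 3, R3, (1, 2))
(2, 0, R2, (0, 2))
(2, 0, R4, (0, 1))
(2, 0, R7, (2,))
(3, 0, R3, (1, 2))
(3, 0, R4, (0, 2))
(3, 1, R3, (1, 2))
(3, 2, R3, (1, 2))
(3, 3, R3, (1, 2))
(5, 0, R1, (1, 2))
(5, 0, R2, (0, 1))
(5, 0, R2, (0, 2))

bar 0: v0=A3 v1=A4 v2=E5 downbeat P5
bar 1: v0=F3 v1=F4 v2=E4 downbeat M7
bar 2: v0=G3 v1=A4 v2=D5 downbeat P5
bar 3: v0=E3 v1=B4 v2=D4 downbeat m7
bar 4: v0=G3 v1=E4 v2=B4 downbeat M3
bar 5: v0=A3 v1=A4 v2=E5 downbeat P5
  -> R1 @ bar 1 tick 0 v(0, 1): A3/A4 P8 -> F3/F4 P8 similar
  -> R3 @ bar 1 tick 0 v(1, 2): F4 above E4
  -> R4 @ bar 1 tick 0 v(0, 2): F3/E4 M7 untreated
  -> R3 @ bar 1 tick 1 v(1, 2): F4 above E4
  -> R3 @ bar 1 tick 2 v(1, 2): F4 above E4
  -> R3 @ bar 1 tick 3 v(1, 2): F4 above E4
  -> R2 @ bar 2 tick 0 v(0, 2): F3/E4 M7 -> G3/D5 P5 similar
  -> R4 @ bar 2 tick 0 v(0, 1): G3/A4 M2 untreated
  -> R7 @ bar 2 tick 0 v(2,): E4->D5 leap 10st
  -> R3 @ bar 3 tick 0 v(1, 2): B4 above D4
  -> R4 @ bar 3 tick 0 v(0, 2): E3/D4 m7 untreated
  -> R3 @ bar 3 tick 1 v(1, 2): B4 above D4
  -> R3 @ bar 3 tick 2 v(1, 2): B4 above D4
  -> R3 @ bar 3 tick 3 v(1, 2): B4 above D4
  -> R1 @ bar 5 tick 0 v(1, 2): E4/B4 P5 -> A4/E5 P5 similar
  -> R2 @ bar 5 tick 0 v(0, 1): G3/E4 M6 -> A3/A4 P8 similar
  -> R2 @ bar 5 tick 0 v(0, 2): G3/B4 M3 -> A3/E5 P5 similar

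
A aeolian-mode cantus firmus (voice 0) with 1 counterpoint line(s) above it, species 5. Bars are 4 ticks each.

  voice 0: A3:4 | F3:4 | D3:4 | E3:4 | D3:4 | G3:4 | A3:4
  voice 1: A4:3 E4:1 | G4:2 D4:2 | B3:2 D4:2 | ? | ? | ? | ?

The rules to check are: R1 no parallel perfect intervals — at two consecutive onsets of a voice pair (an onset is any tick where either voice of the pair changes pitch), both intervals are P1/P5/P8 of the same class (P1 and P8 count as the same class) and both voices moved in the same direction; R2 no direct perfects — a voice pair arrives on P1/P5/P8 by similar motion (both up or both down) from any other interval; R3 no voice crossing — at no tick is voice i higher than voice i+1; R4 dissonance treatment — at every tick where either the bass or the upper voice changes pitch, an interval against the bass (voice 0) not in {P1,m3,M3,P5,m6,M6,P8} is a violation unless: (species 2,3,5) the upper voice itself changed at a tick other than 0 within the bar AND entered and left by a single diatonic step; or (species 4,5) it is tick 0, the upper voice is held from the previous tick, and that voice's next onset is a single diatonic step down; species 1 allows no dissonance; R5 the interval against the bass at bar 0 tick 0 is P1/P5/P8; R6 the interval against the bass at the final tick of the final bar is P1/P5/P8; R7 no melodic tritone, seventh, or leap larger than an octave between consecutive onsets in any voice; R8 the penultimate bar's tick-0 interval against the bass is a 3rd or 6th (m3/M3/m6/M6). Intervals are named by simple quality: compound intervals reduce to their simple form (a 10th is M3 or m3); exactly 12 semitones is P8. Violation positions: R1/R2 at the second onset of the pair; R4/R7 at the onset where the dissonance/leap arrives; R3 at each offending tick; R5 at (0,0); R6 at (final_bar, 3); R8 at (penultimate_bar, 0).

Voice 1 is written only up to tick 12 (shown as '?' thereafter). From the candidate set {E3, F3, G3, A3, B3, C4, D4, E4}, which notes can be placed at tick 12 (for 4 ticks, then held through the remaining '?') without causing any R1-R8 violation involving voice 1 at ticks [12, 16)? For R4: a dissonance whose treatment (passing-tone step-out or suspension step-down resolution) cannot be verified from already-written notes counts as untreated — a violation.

E3: violates R7
F3: violates R4
G3: legal
A3: violates R4
B3: legal
C4: legal
D4: violates R4
E4: violates R1

{B3, C4, G3}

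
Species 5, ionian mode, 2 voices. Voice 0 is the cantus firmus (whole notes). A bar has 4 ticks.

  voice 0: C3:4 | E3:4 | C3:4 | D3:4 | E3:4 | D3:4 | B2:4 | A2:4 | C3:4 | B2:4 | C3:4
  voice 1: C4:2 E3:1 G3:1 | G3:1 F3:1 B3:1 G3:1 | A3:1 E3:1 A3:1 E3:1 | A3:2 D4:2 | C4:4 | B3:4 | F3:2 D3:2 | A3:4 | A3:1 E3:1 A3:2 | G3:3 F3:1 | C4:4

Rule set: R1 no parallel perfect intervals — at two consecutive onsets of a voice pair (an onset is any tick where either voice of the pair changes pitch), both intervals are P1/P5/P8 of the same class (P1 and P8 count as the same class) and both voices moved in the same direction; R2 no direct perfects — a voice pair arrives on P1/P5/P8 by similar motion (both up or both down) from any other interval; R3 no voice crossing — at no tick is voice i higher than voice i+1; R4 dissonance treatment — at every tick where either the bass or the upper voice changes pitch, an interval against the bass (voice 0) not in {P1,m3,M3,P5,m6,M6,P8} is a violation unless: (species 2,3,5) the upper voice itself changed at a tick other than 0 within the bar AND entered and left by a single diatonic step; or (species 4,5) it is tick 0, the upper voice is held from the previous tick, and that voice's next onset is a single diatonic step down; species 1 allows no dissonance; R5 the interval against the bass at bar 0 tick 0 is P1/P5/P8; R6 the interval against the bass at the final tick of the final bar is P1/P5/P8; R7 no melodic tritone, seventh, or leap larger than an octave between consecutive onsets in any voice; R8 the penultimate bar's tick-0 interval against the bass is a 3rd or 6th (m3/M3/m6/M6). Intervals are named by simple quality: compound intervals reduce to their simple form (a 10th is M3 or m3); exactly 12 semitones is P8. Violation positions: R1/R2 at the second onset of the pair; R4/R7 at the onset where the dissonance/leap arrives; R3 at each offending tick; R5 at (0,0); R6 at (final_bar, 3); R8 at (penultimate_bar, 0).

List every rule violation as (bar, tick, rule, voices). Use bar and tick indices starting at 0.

bar 0: v0=C3 v1=C4 downbeat P8
bar 1: v0=E3 v1=G3 downbeat m3
bar 2: v0=C3 v1=A3 downbeat M6
bar 3: v0=D3 v1=A3 downbeat P5
bar 4: v0=E3 v1=C4 downbeat m6
bar 5: v0=D3 v1=B3 downbeat M6
bar 6: v0=B2 v1=F3 downbeat TT
bar 7: v0=A2 v1=A3 downbeat P8
bar 8: v0=C3 v1=A3 downbeat M6
bar 9: v0=B2 v1=G3 downbeat m6
bar 10: v0=C3 v1=C4 downbeat P8
  -> R4 @ bar 1 tick 1 v(0, 1): E3/F3 m2 untreated
  -> R7 @ bar 1 tick 2 v(1,): F3->B3 leap 6st
  -> R2 @ bar 3 tick 0 v(0, 1): C3/E3 M3 -> D3/A3 P5 similar
  -> R4 @ bar 6 tick 0 v(0, 1): B2/F3 TT untreated
  -> R7 @ bar 6 tick 0 v(1,): B3->F3 leap 6st
  -> R4 @ bar 9 tick 3 v(0, 1): B2/F3 TT untreated
  -> R2 @ bar 10 tick 0 v(0, 1): B2/F3 TT -> C3/C4 P8 similar

(1, 1, R4, (0, 1))
(1, 2, R7, (1,))
(3, 0, R2, (0, 1))
(6, 0, R4, (0, 1))
(6, 0, R7, (1,))
(9, 3, R4, (0, 1))
(10, 0, R2, (0, 1))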